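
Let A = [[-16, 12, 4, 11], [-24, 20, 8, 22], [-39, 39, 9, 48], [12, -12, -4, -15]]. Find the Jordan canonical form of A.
J = [[-4, 0, 0, 0], [0, -4, 0, 0], [0, 0, 3, 1], [0, 0, 0, 3]]

The characteristic polynomial is det(xI - A) = (x - 3)^2(x + 4)^2, so the eigenvalues are -4 (algebraic multiplicity 2), 3 (algebraic multiplicity 2).

For λ = -4: rank(A + 4I) = 2. The eigenspace has dimension 4 - 2 = 2, so there are 2 Jordan blocks; the rank sequence gives block sizes [1, 1].

For λ = 3: rank(A - 3I) = 3, rank((A - 3I)^2) = 2. The eigenspace has dimension 4 - 3 = 1, so there is 1 Jordan block; the rank sequence gives block sizes [2].

Assembling the blocks gives the Jordan form J above.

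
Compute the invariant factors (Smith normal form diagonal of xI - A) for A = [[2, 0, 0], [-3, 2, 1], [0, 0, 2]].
The Jordan structure of A has elementary divisors (x - 2)^2, (x - 2). Arranging the block sizes at each eigenvalue in decreasing order and taking row products gives the invariant factors.

Invariant factors (smallest first, each dividing the next): x - 2, (x - 2)^2.

Check: the last factor (x - 2)^2 is the minimal polynomial, and the product (x - 2)^3 is the characteristic polynomial.

x - 2, (x - 2)^2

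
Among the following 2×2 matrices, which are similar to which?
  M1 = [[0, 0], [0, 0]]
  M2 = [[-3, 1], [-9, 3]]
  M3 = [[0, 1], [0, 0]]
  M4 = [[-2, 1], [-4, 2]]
2 classes: {M1}, {M2, M3, M4}

Characteristic polynomials: χ_{M1} = x^2, χ_{M2} = x^2, χ_{M3} = x^2, χ_{M4} = x^2.

{M1}: invariant factors x, x.

{M2, M3, M4}: invariant factors x^2.

Matrices are similar if and only if their invariant-factor lists agree; the partition into similarity classes is {M1}, {M2, M3, M4}.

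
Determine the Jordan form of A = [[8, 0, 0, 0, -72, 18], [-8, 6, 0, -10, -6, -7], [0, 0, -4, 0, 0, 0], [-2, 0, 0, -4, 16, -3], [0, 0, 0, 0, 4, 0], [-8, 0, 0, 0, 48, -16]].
J = [[-4, 1, 0, 0, 0, 0], [0, -4, 0, 0, 0, 0], [0, 0, -4, 0, 0, 0], [0, 0, 0, -4, 0, 0], [0, 0, 0, 0, 4, 0], [0, 0, 0, 0, 0, 6]]

The characteristic polynomial is det(xI - A) = (x - 6)(x - 4)(x + 4)^4, so the eigenvalues are -4 (algebraic multiplicity 4), 4 (algebraic multiplicity 1), 6 (algebraic multiplicity 1).

For λ = -4: rank(A + 4I) = 3, rank((A + 4I)^2) = 2. The eigenspace has dimension 6 - 3 = 3, so there are 3 Jordan blocks; the rank sequence gives block sizes [2, 1, 1].

For λ = 4: algebraic multiplicity 1 gives one 1×1 block.

For λ = 6: algebraic multiplicity 1 gives one 1×1 block.

Assembling the blocks gives the Jordan form J above.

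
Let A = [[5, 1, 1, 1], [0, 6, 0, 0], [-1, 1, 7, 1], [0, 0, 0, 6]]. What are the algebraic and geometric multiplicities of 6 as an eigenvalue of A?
The characteristic polynomial is (x - 6)^4, so the factor x - 6 appears with exponent 4: the algebraic multiplicity is 4.

rank(A - 6I) = 1, so the eigenspace has dimension 4 - 1 = 3: the geometric multiplicity is 3.

Since 3 < 4, A is not diagonalizable.

algebraic multiplicity 4, geometric multiplicity 3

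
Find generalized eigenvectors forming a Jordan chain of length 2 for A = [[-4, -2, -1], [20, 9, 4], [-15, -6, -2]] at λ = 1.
v_1 = [[0, 0, 1]]^T, v_2 = [[-1, 4, -3]]^T

We seek v_1 ∈ ker((A - I)^2) \ ker(A - I), then set v_{i+1} = (A - I) v_i.

One such chain is v_1 = [[0, 0, 1]]^T, v_2 = [[-1, 4, -3]]^T. Check: (A - I) v_2 = [[0, 0, 0]]^T = 0.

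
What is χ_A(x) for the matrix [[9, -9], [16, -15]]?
χ_A(x) = (x + 3)^2

xI - A = [[x - 9, 9], [-16, x + 15]].

Expanding det(xI - A) along the first row:
det(xI - A) = + (x - 9)·det([[x + 15]]) - (9)·det([[-16]]).

Evaluating gives χ_A(x) = x^2 + 6x + 9 = (x + 3)^2.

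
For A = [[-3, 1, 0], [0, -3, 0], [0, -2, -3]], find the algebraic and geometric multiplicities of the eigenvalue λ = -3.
The characteristic polynomial is (x + 3)^3, so the factor x + 3 appears with exponent 3: the algebraic multiplicity is 3.

rank(A + 3I) = 1, so the eigenspace has dimension 3 - 1 = 2: the geometric multiplicity is 2.

Since 2 < 3, A is not diagonalizable.

algebraic multiplicity 3, geometric multiplicity 2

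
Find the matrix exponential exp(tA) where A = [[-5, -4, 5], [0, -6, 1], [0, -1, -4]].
e^{tA} = [[e^{-5*t}, t*(-t - 8)*e^{-5*t}/2, t*(t + 10)*e^{-5*t}/2], [0, (1 - t)*e^{-5*t}, t*e^{-5*t}], [0, -t*e^{-5*t}, (t + 1)*e^{-5*t}]]

A has Jordan form J = [[-5, 1, 0], [0, -5, 1], [0, 0, -5]] with A = PJP^{-1}, so e^{tA} = P e^{tJ} P^{-1}.

For a Jordan block J_k(λ), e^{tJ_k(λ)} = e^{λt} · (I + tN + t^2 N^2/2! + ... + t^{k-1} N^{k-1}/(k-1)!) where N is the nilpotent superdiagonal part.

Assembling the blocks and conjugating back gives the entries of e^{tA} as shown above.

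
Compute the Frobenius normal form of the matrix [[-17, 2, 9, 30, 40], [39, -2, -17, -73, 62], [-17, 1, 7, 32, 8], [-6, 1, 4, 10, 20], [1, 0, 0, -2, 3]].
R = [[0, 0, 0, 0, 24], [1, 0, 0, 0, 50], [0, 1, 0, 0, 2], [0, 0, 1, 0, 8], [0, 0, 0, 1, 1]]

The invariant factors of A (the non-unit diagonal entries of the Smith normal form of xI - A over ℚ[x]) are (x - 4)(x + 3)(x^3 + 4x + 2), each dividing the next. The characteristic polynomial is their product, (x - 4)(x + 3)(x^3 + 4x + 2).

The rational canonical form is the block-diagonal matrix of companion matrices C(f_i):
R = [[0, 0, 0, 0, 24], [1, 0, 0, 0, 50], [0, 1, 0, 0, 2], [0, 0, 1, 0, 8], [0, 0, 0, 1, 1]].

Note the characteristic polynomial does not split into linear factors over ℚ, so A has no Jordan form over ℚ; the rational canonical form exists over any field.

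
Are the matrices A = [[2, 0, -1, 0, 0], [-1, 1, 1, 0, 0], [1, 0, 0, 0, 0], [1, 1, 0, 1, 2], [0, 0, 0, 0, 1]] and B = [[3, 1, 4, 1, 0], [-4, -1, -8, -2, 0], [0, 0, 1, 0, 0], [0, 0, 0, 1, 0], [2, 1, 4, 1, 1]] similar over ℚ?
Both have characteristic polynomial (x - 1)^5 and minimal polynomial (x - 1)^2. But rank(A - I) = 2 for A while rank(B - I) = 1 for B, so the number of Jordan blocks at λ = 1 differs. A and B are not similar.

No.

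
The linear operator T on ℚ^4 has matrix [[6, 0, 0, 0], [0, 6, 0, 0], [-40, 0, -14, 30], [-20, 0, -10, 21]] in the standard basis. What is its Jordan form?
The characteristic polynomial is det(xI - A) = (x - 6)^3(x - 1), so the eigenvalues are 1 (algebraic multiplicity 1), 6 (algebraic multiplicity 3).

For λ = 1: algebraic multiplicity 1 gives one 1×1 block.

For λ = 6: rank(A - 6I) = 1. The eigenspace has dimension 4 - 1 = 3, so there are 3 Jordan blocks; the rank sequence gives block sizes [1, 1, 1].

Assembling the blocks gives the Jordan form J above.

J = [[1, 0, 0, 0], [0, 6, 0, 0], [0, 0, 6, 0], [0, 0, 0, 6]]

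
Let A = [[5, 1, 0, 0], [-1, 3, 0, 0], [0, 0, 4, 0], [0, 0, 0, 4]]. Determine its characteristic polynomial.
xI - A = [[x - 5, -1, 0, 0], [1, x - 3, 0, 0], [0, 0, x - 4, 0], [0, 0, 0, x - 4]].

Expanding det(xI - A) along the first row:
det(xI - A) = + (x - 5)·det([[x - 3, 0, 0], [0, x - 4, 0], [0, 0, x - 4]]) - (-1)·det([[1, 0, 0], [0, x - 4, 0], [0, 0, x - 4]]) + (0)·det([[1, x - 3, 0], [0, 0, 0], [0, 0, x - 4]]) - (0)·det([[1, x - 3, 0], [0, 0, x - 4], [0, 0, 0]]).

Evaluating gives χ_A(x) = x^4 - 16x^3 + 96x^2 - 256x + 256 = (x - 4)^4.

χ_A(x) = (x - 4)^4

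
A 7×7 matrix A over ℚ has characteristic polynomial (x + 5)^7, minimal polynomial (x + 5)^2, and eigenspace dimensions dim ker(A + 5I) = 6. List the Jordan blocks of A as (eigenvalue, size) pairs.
Jordan blocks: (-5, 2), (-5, 1), (-5, 1), (-5, 1), (-5, 1), (-5, 1)

λ = -5: algebraic multiplicity 7 (exponent in χ_A), largest block size 2 (exponent in m_A), 6 blocks (geometric multiplicity). These force block sizes [2, 1, 1, 1, 1, 1].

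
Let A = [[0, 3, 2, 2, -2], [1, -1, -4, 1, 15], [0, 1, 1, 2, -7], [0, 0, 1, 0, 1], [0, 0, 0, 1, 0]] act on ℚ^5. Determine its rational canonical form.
The invariant factors of A (the non-unit diagonal entries of the Smith normal form of xI - A over ℚ[x]) are (x - 2)(x + 2)(x^3 + x + 5), each dividing the next. The characteristic polynomial is their product, (x - 2)(x + 2)(x^3 + x + 5).

The rational canonical form is the block-diagonal matrix of companion matrices C(f_i):
R = [[0, 0, 0, 0, 20], [1, 0, 0, 0, 4], [0, 1, 0, 0, -5], [0, 0, 1, 0, 3], [0, 0, 0, 1, 0]].

Note the characteristic polynomial does not split into linear factors over ℚ, so A has no Jordan form over ℚ; the rational canonical form exists over any field.

R = [[0, 0, 0, 0, 20], [1, 0, 0, 0, 4], [0, 1, 0, 0, -5], [0, 0, 1, 0, 3], [0, 0, 0, 1, 0]]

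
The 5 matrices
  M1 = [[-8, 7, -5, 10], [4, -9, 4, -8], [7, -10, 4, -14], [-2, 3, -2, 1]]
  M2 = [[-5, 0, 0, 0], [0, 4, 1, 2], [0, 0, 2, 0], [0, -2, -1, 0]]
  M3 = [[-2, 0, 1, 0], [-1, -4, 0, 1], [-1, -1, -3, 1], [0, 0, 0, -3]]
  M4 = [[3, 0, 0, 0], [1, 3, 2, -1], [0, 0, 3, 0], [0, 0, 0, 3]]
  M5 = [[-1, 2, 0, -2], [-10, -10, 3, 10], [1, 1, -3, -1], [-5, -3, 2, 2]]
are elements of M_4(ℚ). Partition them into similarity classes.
Characteristic polynomials: χ_{M1} = (x + 3)^4, χ_{M2} = (x - 2)^3(x + 5), χ_{M3} = (x + 3)^4, χ_{M4} = (x - 3)^4, χ_{M5} = (x + 3)^4.

{M1, M3, M5}: invariant factors x + 3, (x + 3)^3.

{M2}: invariant factors x - 2, (x - 2)^2(x + 5).

{M4}: invariant factors x - 3, x - 3, (x - 3)^2.

Matrices are similar if and only if their invariant-factor lists agree; the partition into similarity classes is {M1, M3, M5}, {M2}, {M4}.

3 classes: {M1, M3, M5}, {M2}, {M4}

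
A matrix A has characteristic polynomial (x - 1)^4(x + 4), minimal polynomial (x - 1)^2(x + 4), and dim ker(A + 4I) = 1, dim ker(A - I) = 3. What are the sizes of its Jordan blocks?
Jordan blocks: (-4, 1), (1, 2), (1, 1), (1, 1)

λ = -4: algebraic multiplicity 1 (exponent in χ_A), largest block size 1 (exponent in m_A), 1 block (geometric multiplicity). This forces block sizes [1].
λ = 1: algebraic multiplicity 4 (exponent in χ_A), largest block size 2 (exponent in m_A), 3 blocks (geometric multiplicity). These force block sizes [2, 1, 1].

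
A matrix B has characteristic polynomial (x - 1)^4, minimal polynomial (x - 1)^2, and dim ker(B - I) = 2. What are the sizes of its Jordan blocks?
λ = 1: algebraic multiplicity 4 (exponent in χ_B), largest block size 2 (exponent in m_B), 2 blocks (geometric multiplicity). These force block sizes [2, 2].

Jordan blocks: (1, 2), (1, 2)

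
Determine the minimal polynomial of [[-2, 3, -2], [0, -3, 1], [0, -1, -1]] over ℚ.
m_A(x) = (x + 2)^3

The characteristic polynomial factors as (x + 2)^3. The minimal polynomial is ∏(x - λ)^{k_λ} where k_λ is the size of the largest Jordan block at λ.

For λ = -2: rank(A + 2I) = 2, and the largest Jordan block has size 3 (the smallest k with rank((A + 2I)^k) = rank((A + 2I)^(k+1))).

So m_A(x) = (x + 2)^3.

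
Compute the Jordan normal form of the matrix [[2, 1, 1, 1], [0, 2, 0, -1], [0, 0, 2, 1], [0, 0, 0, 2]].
J = [[2, 1, 0, 0], [0, 2, 0, 0], [0, 0, 2, 1], [0, 0, 0, 2]]

The characteristic polynomial is det(xI - A) = (x - 2)^4, so the eigenvalues are 2 (algebraic multiplicity 4).

For λ = 2: rank(A - 2I) = 2, rank((A - 2I)^2) = 0. The eigenspace has dimension 4 - 2 = 2, so there are 2 Jordan blocks; the rank sequence gives block sizes [2, 2].

Assembling the blocks gives the Jordan form J above.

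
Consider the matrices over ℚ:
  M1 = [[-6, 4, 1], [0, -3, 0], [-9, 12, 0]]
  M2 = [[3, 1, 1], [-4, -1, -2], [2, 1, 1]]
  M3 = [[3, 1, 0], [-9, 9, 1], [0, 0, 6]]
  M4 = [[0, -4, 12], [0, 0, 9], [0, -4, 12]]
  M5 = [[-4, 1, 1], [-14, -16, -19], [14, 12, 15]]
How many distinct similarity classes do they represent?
5 classes: {M1}, {M2}, {M3}, {M4}, {M5}

Characteristic polynomials: χ_{M1} = (x + 3)^3, χ_{M2} = (x - 1)^3, χ_{M3} = (x - 6)^3, χ_{M4} = x(x - 6)^2, χ_{M5} = (x - 3)(x + 4)^2.

{M1}: invariant factors x + 3, (x + 3)^2.

{M2}: invariant factors (x - 1)^3.

{M3}: invariant factors (x - 6)^3.

{M4}: invariant factors x(x - 6)^2.

{M5}: invariant factors (x - 3)(x + 4)^2.

Matrices are similar if and only if their invariant-factor lists agree; the partition into similarity classes is {M1}, {M2}, {M3}, {M4}, {M5}.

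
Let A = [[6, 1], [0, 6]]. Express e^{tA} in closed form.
A has Jordan form J = [[6, 1], [0, 6]] with A = PJP^{-1}, so e^{tA} = P e^{tJ} P^{-1}.

For a Jordan block J_k(λ), e^{tJ_k(λ)} = e^{λt} · (I + tN + t^2 N^2/2! + ... + t^{k-1} N^{k-1}/(k-1)!) where N is the nilpotent superdiagonal part.

Assembling the blocks and conjugating back gives the entries of e^{tA} as shown above.

e^{tA} = [[e^{6*t}, t*e^{6*t}], [0, e^{6*t}]]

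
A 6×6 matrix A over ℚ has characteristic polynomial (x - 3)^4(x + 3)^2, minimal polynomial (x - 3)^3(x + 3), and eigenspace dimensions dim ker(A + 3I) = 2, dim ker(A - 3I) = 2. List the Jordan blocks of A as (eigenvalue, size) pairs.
λ = -3: algebraic multiplicity 2 (exponent in χ_A), largest block size 1 (exponent in m_A), 2 blocks (geometric multiplicity). These force block sizes [1, 1].
λ = 3: algebraic multiplicity 4 (exponent in χ_A), largest block size 3 (exponent in m_A), 2 blocks (geometric multiplicity). These force block sizes [3, 1].

Jordan blocks: (-3, 1), (-3, 1), (3, 3), (3, 1)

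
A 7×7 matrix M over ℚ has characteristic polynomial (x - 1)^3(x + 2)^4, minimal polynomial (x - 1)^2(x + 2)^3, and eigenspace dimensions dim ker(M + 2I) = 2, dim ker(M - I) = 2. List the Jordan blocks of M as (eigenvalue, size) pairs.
Jordan blocks: (-2, 3), (-2, 1), (1, 2), (1, 1)

λ = -2: algebraic multiplicity 4 (exponent in χ_M), largest block size 3 (exponent in m_M), 2 blocks (geometric multiplicity). These force block sizes [3, 1].
λ = 1: algebraic multiplicity 3 (exponent in χ_M), largest block size 2 (exponent in m_M), 2 blocks (geometric multiplicity). These force block sizes [2, 1].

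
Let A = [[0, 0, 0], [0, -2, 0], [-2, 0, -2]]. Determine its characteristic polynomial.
xI - A = [[x, 0, 0], [0, x + 2, 0], [2, 0, x + 2]].

Expanding det(xI - A) along the first row:
det(xI - A) = + (x)·det([[x + 2, 0], [0, x + 2]]) - (0)·det([[0, 0], [2, x + 2]]) + (0)·det([[0, x + 2], [2, 0]]).

Evaluating gives χ_A(x) = x^3 + 4x^2 + 4x = x(x + 2)^2.

χ_A(x) = x(x + 2)^2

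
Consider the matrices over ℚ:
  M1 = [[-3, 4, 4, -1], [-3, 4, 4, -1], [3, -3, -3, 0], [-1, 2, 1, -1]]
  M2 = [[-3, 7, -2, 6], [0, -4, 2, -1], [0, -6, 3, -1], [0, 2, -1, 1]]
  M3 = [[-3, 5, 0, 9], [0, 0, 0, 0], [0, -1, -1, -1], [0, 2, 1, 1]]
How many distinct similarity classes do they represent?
1 class: {M1, M2, M3}

Characteristic polynomials: χ_{M1} = x^3(x + 3), χ_{M2} = x^3(x + 3), χ_{M3} = x^3(x + 3).

{M1, M2, M3}: invariant factors x^3(x + 3).

Matrices are similar if and only if their invariant-factor lists agree; the partition into similarity classes is {M1, M2, M3}.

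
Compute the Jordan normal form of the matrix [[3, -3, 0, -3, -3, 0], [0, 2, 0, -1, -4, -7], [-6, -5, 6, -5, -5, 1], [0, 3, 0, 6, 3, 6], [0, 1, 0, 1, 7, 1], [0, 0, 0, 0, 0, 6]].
The characteristic polynomial is det(xI - A) = (x - 6)^4(x - 3)^2, so the eigenvalues are 3 (algebraic multiplicity 2), 6 (algebraic multiplicity 4).

For λ = 3: rank(A - 3I) = 4. The eigenspace has dimension 6 - 4 = 2, so there are 2 Jordan blocks; the rank sequence gives block sizes [1, 1].

For λ = 6: rank(A - 6I) = 3, rank((A - 6I)^2) = 2. The eigenspace has dimension 6 - 3 = 3, so there are 3 Jordan blocks; the rank sequence gives block sizes [2, 1, 1].

Assembling the blocks gives the Jordan form J above.

J = [[3, 0, 0, 0, 0, 0], [0, 3, 0, 0, 0, 0], [0, 0, 6, 1, 0, 0], [0, 0, 0, 6, 0, 0], [0, 0, 0, 0, 6, 0], [0, 0, 0, 0, 0, 6]]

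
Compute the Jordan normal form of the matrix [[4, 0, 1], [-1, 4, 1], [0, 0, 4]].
J = [[4, 1, 0], [0, 4, 1], [0, 0, 4]]

The characteristic polynomial is det(xI - A) = (x - 4)^3, so the eigenvalues are 4 (algebraic multiplicity 3).

For λ = 4: rank(A - 4I) = 2, rank((A - 4I)^2) = 1, rank((A - 4I)^3) = 0. The eigenspace has dimension 3 - 2 = 1, so there is 1 Jordan block; the rank sequence gives block sizes [3].

Assembling the blocks gives the Jordan form J above.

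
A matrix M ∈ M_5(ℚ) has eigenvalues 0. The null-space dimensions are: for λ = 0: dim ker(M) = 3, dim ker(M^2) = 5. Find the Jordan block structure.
Jordan blocks: (0, 2), (0, 2), (0, 1)

λ = 0: successive nullity increments [3, 2] count blocks of size ≥ k; block sizes are [2, 2, 1].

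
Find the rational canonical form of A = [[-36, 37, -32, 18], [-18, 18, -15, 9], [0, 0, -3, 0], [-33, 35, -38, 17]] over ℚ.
The invariant factors of A (the non-unit diagonal entries of the Smith normal form of xI - A over ℚ[x]) are x + 3, (x - 3)(x + 1)(x + 3), each dividing the next. The characteristic polynomial is their product, (x - 3)(x + 1)(x + 3)^2.

The rational canonical form is the block-diagonal matrix of companion matrices C(f_i):
R = [[-3, 0, 0, 0], [0, 0, 0, 9], [0, 1, 0, 9], [0, 0, 1, -1]].

R = [[-3, 0, 0, 0], [0, 0, 0, 9], [0, 1, 0, 9], [0, 0, 1, -1]]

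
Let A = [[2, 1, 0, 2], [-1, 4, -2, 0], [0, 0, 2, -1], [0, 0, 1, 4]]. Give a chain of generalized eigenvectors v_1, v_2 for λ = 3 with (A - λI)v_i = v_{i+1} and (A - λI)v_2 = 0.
We seek v_1 ∈ ker((A - 3I)^2) \ ker(A - 3I), then set v_{i+1} = (A - 3I) v_i.

One such chain is v_1 = [[-2, 1, 1, -1]]^T, v_2 = [[1, 1, 0, 0]]^T. Check: (A - 3I) v_2 = [[0, 0, 0, 0]]^T = 0.

v_1 = [[-2, 1, 1, -1]]^T, v_2 = [[1, 1, 0, 0]]^T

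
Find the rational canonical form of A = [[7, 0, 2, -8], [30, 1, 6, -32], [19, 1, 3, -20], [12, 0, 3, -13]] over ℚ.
R = [[-1, 0, 0, 0], [0, 0, 0, 1], [0, 1, 0, 1], [0, 0, 1, -1]]

The invariant factors of A (the non-unit diagonal entries of the Smith normal form of xI - A over ℚ[x]) are x + 1, (x - 1)(x + 1)^2, each dividing the next. The characteristic polynomial is their product, (x - 1)(x + 1)^3.

The rational canonical form is the block-diagonal matrix of companion matrices C(f_i):
R = [[-1, 0, 0, 0], [0, 0, 0, 1], [0, 1, 0, 1], [0, 0, 1, -1]].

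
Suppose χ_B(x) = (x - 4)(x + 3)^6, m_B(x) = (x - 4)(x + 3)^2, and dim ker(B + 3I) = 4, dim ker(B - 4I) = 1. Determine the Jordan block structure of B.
Jordan blocks: (-3, 2), (-3, 2), (-3, 1), (-3, 1), (4, 1)

λ = -3: algebraic multiplicity 6 (exponent in χ_B), largest block size 2 (exponent in m_B), 4 blocks (geometric multiplicity). These force block sizes [2, 2, 1, 1].
λ = 4: algebraic multiplicity 1 (exponent in χ_B), largest block size 1 (exponent in m_B), 1 block (geometric multiplicity). This forces block sizes [1].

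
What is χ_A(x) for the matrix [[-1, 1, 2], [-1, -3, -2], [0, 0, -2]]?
xI - A = [[x + 1, -1, -2], [1, x + 3, 2], [0, 0, x + 2]].

Expanding det(xI - A) along the first row:
det(xI - A) = + (x + 1)·det([[x + 3, 2], [0, x + 2]]) - (-1)·det([[1, 2], [0, x + 2]]) + (-2)·det([[1, x + 3], [0, 0]]).

Evaluating gives χ_A(x) = x^3 + 6x^2 + 12x + 8 = (x + 2)^3.

χ_A(x) = (x + 2)^3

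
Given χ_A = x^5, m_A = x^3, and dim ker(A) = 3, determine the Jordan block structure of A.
Jordan blocks: (0, 3), (0, 1), (0, 1)

λ = 0: algebraic multiplicity 5 (exponent in χ_A), largest block size 3 (exponent in m_A), 3 blocks (geometric multiplicity). These force block sizes [3, 1, 1].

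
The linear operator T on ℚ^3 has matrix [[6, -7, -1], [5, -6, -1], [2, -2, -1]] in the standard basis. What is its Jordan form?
J = [[-1, 1, 0], [0, -1, 0], [0, 0, 1]]

The characteristic polynomial is det(xI - A) = (x - 1)(x + 1)^2, so the eigenvalues are -1 (algebraic multiplicity 2), 1 (algebraic multiplicity 1).

For λ = -1: rank(A + I) = 2, rank((A + I)^2) = 1. The eigenspace has dimension 3 - 2 = 1, so there is 1 Jordan block; the rank sequence gives block sizes [2].

For λ = 1: algebraic multiplicity 1 gives one 1×1 block.

Assembling the blocks gives the Jordan form J above.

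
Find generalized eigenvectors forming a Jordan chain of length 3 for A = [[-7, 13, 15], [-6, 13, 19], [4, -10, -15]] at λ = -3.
We seek v_1 ∈ ker((A + 3I)^3) \ ker((A + 3I)^2), then set v_{i+1} = (A + 3I) v_i.

One such chain is v_1 = [[0, -1, 1]]^T, v_2 = [[2, 3, -2]]^T, v_3 = [[1, -2, 2]]^T. Check: (A + 3I) v_3 = [[0, 0, 0]]^T = 0.

v_1 = [[0, -1, 1]]^T, v_2 = [[2, 3, -2]]^T, v_3 = [[1, -2, 2]]^T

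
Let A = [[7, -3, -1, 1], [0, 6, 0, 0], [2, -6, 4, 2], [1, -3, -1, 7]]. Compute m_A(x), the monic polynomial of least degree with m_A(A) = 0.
The characteristic polynomial factors as (x - 6)^4. The minimal polynomial is ∏(x - λ)^{k_λ} where k_λ is the size of the largest Jordan block at λ.

For λ = 6: rank(A - 6I) = 1, and the largest Jordan block has size 2 (the smallest k with rank((A - 6I)^k) = rank((A - 6I)^(k+1))).

So m_A(x) = (x - 6)^2.

m_A(x) = (x - 6)^2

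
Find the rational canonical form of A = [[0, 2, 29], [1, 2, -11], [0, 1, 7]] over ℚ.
The invariant factors of A (the non-unit diagonal entries of the Smith normal form of xI - A over ℚ[x]) are (x - 5)(x - 3)(x - 1), each dividing the next. The characteristic polynomial is their product, (x - 5)(x - 3)(x - 1).

The rational canonical form is the block-diagonal matrix of companion matrices C(f_i):
R = [[0, 0, 15], [1, 0, -23], [0, 1, 9]].

R = [[0, 0, 15], [1, 0, -23], [0, 1, 9]]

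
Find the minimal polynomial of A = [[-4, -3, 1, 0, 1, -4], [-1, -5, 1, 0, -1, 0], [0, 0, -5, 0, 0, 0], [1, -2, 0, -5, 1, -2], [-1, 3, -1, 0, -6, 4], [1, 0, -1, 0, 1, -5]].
m_A(x) = (x + 5)^3

The characteristic polynomial factors as (x + 5)^6. The minimal polynomial is ∏(x - λ)^{k_λ} where k_λ is the size of the largest Jordan block at λ.

For λ = -5: rank(A + 5I) = 3, and the largest Jordan block has size 3 (the smallest k with rank((A + 5I)^k) = rank((A + 5I)^(k+1))).

So m_A(x) = (x + 5)^3.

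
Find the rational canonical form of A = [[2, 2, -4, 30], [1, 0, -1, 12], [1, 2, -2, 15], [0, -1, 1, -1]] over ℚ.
R = [[0, 0, 0, 4], [1, 0, 0, 7], [0, 1, 0, 3], [0, 0, 1, -1]]

The invariant factors of A (the non-unit diagonal entries of the Smith normal form of xI - A over ℚ[x]) are (x + 1)(x^3 - 3x - 4), each dividing the next. The characteristic polynomial is their product, (x + 1)(x^3 - 3x - 4).

The rational canonical form is the block-diagonal matrix of companion matrices C(f_i):
R = [[0, 0, 0, 4], [1, 0, 0, 7], [0, 1, 0, 3], [0, 0, 1, -1]].

Note the characteristic polynomial does not split into linear factors over ℚ, so A has no Jordan form over ℚ; the rational canonical form exists over any field.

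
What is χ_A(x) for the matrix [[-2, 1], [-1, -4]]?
xI - A = [[x + 2, -1], [1, x + 4]].

Expanding det(xI - A) along the first row:
det(xI - A) = + (x + 2)·det([[x + 4]]) - (-1)·det([[1]]).

Evaluating gives χ_A(x) = x^2 + 6x + 9 = (x + 3)^2.

χ_A(x) = (x + 3)^2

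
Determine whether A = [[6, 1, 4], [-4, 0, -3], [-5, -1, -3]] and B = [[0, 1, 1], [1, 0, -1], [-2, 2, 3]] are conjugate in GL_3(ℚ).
Both have characteristic polynomial (x - 1)^3, but the minimal polynomial of A is (x - 1)^3 while the minimal polynomial of B is (x - 1)^2. The minimal polynomial is a similarity invariant, so A and B are not similar.

No.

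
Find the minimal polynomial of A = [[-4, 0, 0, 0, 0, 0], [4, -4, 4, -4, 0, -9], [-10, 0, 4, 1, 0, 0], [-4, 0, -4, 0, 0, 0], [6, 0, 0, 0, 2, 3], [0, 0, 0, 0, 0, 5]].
m_A(x) = (x - 5)(x - 2)^2(x + 4)

The characteristic polynomial factors as (x - 5)(x - 2)^3(x + 4)^2. The minimal polynomial is ∏(x - λ)^{k_λ} where k_λ is the size of the largest Jordan block at λ.

For λ = -4: rank(A + 4I) = 4, and the largest Jordan block has size 1 (the smallest k with rank((A + 4I)^k) = rank((A + 4I)^(k+1))).
For λ = 2: rank(A - 2I) = 4, and the largest Jordan block has size 2 (the smallest k with rank((A - 2I)^k) = rank((A - 2I)^(k+1))).
For λ = 5: rank(A - 5I) = 5, and the largest Jordan block has size 1 (the smallest k with rank((A - 5I)^k) = rank((A - 5I)^(k+1))).

So m_A(x) = (x - 5)(x - 2)^2(x + 4).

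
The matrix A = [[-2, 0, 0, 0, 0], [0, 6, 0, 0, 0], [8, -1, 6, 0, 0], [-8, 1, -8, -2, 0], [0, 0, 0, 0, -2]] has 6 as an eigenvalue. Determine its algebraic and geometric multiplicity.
algebraic multiplicity 2, geometric multiplicity 1

The characteristic polynomial is (x - 6)^2(x + 2)^3, so the factor x - 6 appears with exponent 2: the algebraic multiplicity is 2.

rank(A - 6I) = 4, so the eigenspace has dimension 5 - 4 = 1: the geometric multiplicity is 1.

Since 1 < 2, A is not diagonalizable.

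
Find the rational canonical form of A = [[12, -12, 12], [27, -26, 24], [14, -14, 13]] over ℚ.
R = [[0, 0, -12], [1, 0, 2], [0, 1, -1]]

The invariant factors of A (the non-unit diagonal entries of the Smith normal form of xI - A over ℚ[x]) are (x + 3)(x^2 - 2x + 4), each dividing the next. The characteristic polynomial is their product, (x + 3)(x^2 - 2x + 4).

The rational canonical form is the block-diagonal matrix of companion matrices C(f_i):
R = [[0, 0, -12], [1, 0, 2], [0, 1, -1]].

Note the characteristic polynomial does not split into linear factors over ℚ, so A has no Jordan form over ℚ; the rational canonical form exists over any field.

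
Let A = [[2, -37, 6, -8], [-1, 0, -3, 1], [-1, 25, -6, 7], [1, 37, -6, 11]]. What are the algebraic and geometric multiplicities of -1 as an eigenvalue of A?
algebraic multiplicity 2, geometric multiplicity 1

The characteristic polynomial is (x - 6)(x - 3)(x + 1)^2, so the factor x + 1 appears with exponent 2: the algebraic multiplicity is 2.

rank(A + I) = 3, so the eigenspace has dimension 4 - 3 = 1: the geometric multiplicity is 1.

Since 1 < 2, A is not diagonalizable.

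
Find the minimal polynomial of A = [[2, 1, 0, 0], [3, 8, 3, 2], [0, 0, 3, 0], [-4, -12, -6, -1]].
The characteristic polynomial factors as (x - 3)^4. The minimal polynomial is ∏(x - λ)^{k_λ} where k_λ is the size of the largest Jordan block at λ.

For λ = 3: rank(A - 3I) = 2, and the largest Jordan block has size 3 (the smallest k with rank((A - 3I)^k) = rank((A - 3I)^(k+1))).

So m_A(x) = (x - 3)^3.

m_A(x) = (x - 3)^3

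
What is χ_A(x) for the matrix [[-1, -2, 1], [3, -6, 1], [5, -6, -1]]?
χ_A(x) = (x + 2)^2(x + 4)

xI - A = [[x + 1, 2, -1], [-3, x + 6, -1], [-5, 6, x + 1]].

Expanding det(xI - A) along the first row:
det(xI - A) = + (x + 1)·det([[x + 6, -1], [6, x + 1]]) - (2)·det([[-3, -1], [-5, x + 1]]) + (-1)·det([[-3, x + 6], [-5, 6]]).

Evaluating gives χ_A(x) = x^3 + 8x^2 + 20x + 16 = (x + 2)^2(x + 4).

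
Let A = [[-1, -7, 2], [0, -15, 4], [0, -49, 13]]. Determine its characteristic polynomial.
xI - A = [[x + 1, 7, -2], [0, x + 15, -4], [0, 49, x - 13]].

Expanding det(xI - A) along the first row:
det(xI - A) = + (x + 1)·det([[x + 15, -4], [49, x - 13]]) - (7)·det([[0, -4], [0, x - 13]]) + (-2)·det([[0, x + 15], [0, 49]]).

Evaluating gives χ_A(x) = x^3 + 3x^2 + 3x + 1 = (x + 1)^3.

χ_A(x) = (x + 1)^3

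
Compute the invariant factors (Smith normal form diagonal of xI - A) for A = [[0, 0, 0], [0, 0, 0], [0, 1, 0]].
The Jordan structure of A has elementary divisors x^2, x. Arranging the block sizes at each eigenvalue in decreasing order and taking row products gives the invariant factors.

Invariant factors (smallest first, each dividing the next): x, x^2.

Check: the last factor x^2 is the minimal polynomial, and the product x^3 is the characteristic polynomial.

x, x^2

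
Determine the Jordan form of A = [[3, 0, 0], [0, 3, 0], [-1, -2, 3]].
The characteristic polynomial is det(xI - A) = (x - 3)^3, so the eigenvalues are 3 (algebraic multiplicity 3).

For λ = 3: rank(A - 3I) = 1, rank((A - 3I)^2) = 0. The eigenspace has dimension 3 - 1 = 2, so there are 2 Jordan blocks; the rank sequence gives block sizes [2, 1].

Assembling the blocks gives the Jordan form J above.

J = [[3, 1, 0], [0, 3, 0], [0, 0, 3]]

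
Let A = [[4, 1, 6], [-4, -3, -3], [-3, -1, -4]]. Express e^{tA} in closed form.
e^{tA} = [[(3*t^2 + 10*t + 2)*e^{-t}/2, t*(2 - 3*t)*e^{-t}/2, 3*t*(3*t + 4)*e^{-t}/2], [t*(-3*t - 8)*e^{-t}/2, (3*t^2 - 4*t + 2)*e^{-t}/2, -3*t*(3*t + 2)*e^{-t}/2], [t*(-t - 3)*e^{-t}, t*(t - 1)*e^{-t}, (-3*t^2 - 3*t + 1)*e^{-t}]]

A has Jordan form J = [[-1, 1, 0], [0, -1, 1], [0, 0, -1]] with A = PJP^{-1}, so e^{tA} = P e^{tJ} P^{-1}.

For a Jordan block J_k(λ), e^{tJ_k(λ)} = e^{λt} · (I + tN + t^2 N^2/2! + ... + t^{k-1} N^{k-1}/(k-1)!) where N is the nilpotent superdiagonal part.

Assembling the blocks and conjugating back gives the entries of e^{tA} as shown above.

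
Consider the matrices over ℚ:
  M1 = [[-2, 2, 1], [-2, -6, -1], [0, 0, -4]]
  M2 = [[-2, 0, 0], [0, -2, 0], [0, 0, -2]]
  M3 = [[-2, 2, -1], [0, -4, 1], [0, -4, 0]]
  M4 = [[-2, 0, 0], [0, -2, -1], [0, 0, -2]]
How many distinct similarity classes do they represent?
3 classes: {M1}, {M2}, {M3, M4}

Characteristic polynomials: χ_{M1} = (x + 4)^3, χ_{M2} = (x + 2)^3, χ_{M3} = (x + 2)^3, χ_{M4} = (x + 2)^3.

{M1}: invariant factors x + 4, (x + 4)^2.

{M2}: invariant factors x + 2, x + 2, x + 2.

{M3, M4}: invariant factors x + 2, (x + 2)^2.

Matrices are similar if and only if their invariant-factor lists agree; the partition into similarity classes is {M1}, {M2}, {M3, M4}.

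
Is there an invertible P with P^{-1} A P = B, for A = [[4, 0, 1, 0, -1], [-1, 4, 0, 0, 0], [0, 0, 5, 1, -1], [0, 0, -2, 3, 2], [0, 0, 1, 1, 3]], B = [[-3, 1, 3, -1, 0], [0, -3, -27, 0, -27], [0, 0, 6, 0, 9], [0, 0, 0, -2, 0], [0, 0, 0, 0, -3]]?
trace(A) = 19 but trace(B) = -5. The trace is a similarity invariant, so A and B are not similar.

No.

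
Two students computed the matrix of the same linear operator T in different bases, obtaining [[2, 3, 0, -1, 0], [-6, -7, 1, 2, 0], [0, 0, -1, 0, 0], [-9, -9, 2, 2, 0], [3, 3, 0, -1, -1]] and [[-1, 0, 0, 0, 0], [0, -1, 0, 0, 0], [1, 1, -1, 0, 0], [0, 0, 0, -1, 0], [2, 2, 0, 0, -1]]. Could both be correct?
Both have characteristic polynomial (x + 1)^5, but the minimal polynomial of A is (x + 1)^3 while the minimal polynomial of B is (x + 1)^2. The minimal polynomial is a similarity invariant, so A and B are not similar.

No.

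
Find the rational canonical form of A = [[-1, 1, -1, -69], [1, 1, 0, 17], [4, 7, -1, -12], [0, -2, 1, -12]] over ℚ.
R = [[0, 0, 0, -64], [1, 0, 0, -112], [0, 1, 0, -60], [0, 0, 1, -13]]

The invariant factors of A (the non-unit diagonal entries of the Smith normal form of xI - A over ℚ[x]) are (x + 1)(x + 4)^3, each dividing the next. The characteristic polynomial is their product, (x + 1)(x + 4)^3.

The rational canonical form is the block-diagonal matrix of companion matrices C(f_i):
R = [[0, 0, 0, -64], [1, 0, 0, -112], [0, 1, 0, -60], [0, 0, 1, -13]].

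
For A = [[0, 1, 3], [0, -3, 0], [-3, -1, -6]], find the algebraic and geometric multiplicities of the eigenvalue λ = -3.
The characteristic polynomial is (x + 3)^3, so the factor x + 3 appears with exponent 3: the algebraic multiplicity is 3.

rank(A + 3I) = 1, so the eigenspace has dimension 3 - 1 = 2: the geometric multiplicity is 2.

Since 2 < 3, A is not diagonalizable.

algebraic multiplicity 3, geometric multiplicity 2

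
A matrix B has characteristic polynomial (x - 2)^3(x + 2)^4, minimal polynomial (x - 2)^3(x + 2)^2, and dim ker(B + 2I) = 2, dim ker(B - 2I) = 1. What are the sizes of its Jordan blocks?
Jordan blocks: (-2, 2), (-2, 2), (2, 3)

λ = -2: algebraic multiplicity 4 (exponent in χ_B), largest block size 2 (exponent in m_B), 2 blocks (geometric multiplicity). These force block sizes [2, 2].
λ = 2: algebraic multiplicity 3 (exponent in χ_B), largest block size 3 (exponent in m_B), 1 block (geometric multiplicity). This forces block sizes [3].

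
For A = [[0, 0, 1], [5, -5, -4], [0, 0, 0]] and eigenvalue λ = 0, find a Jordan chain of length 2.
We seek v_1 ∈ ker(A^2) \ ker(A), then set v_{i+1} = A v_i.

One such chain is v_1 = [[1, 0, 1]]^T, v_2 = [[1, 1, 0]]^T. Check: A v_2 = [[0, 0, 0]]^T = 0.

v_1 = [[1, 0, 1]]^T, v_2 = [[1, 1, 0]]^T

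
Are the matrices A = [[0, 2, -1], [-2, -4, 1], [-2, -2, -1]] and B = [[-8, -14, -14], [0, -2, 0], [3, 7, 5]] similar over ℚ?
Two matrices over a field are similar if and only if they have the same invariant factors.

Both A and B have characteristic polynomial (x + 1)(x + 2)^2 and minimal polynomial (x + 1)(x + 2). Computing further, both have invariant factors x + 2, (x + 1)(x + 2). Hence A and B are similar.

Yes.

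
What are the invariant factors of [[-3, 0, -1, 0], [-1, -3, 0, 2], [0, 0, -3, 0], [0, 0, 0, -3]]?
The Jordan structure of A has elementary divisors (x + 3)^3, (x + 3). Arranging the block sizes at each eigenvalue in decreasing order and taking row products gives the invariant factors.

Invariant factors (smallest first, each dividing the next): x + 3, (x + 3)^3.

Check: the last factor (x + 3)^3 is the minimal polynomial, and the product (x + 3)^4 is the characteristic polynomial.

x + 3, (x + 3)^3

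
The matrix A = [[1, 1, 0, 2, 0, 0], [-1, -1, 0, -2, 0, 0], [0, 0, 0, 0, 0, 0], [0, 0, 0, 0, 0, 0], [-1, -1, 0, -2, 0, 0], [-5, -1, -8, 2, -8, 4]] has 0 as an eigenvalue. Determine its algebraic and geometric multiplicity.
algebraic multiplicity 5, geometric multiplicity 4

The characteristic polynomial is x^5(x - 4), so the factor x appears with exponent 5: the algebraic multiplicity is 5.

rank(A) = 2, so the eigenspace has dimension 6 - 2 = 4: the geometric multiplicity is 4.

Since 4 < 5, A is not diagonalizable.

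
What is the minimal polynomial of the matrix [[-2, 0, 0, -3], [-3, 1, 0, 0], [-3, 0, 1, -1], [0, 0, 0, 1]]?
m_A(x) = (x - 1)^2(x + 2)

The characteristic polynomial factors as (x - 1)^3(x + 2). The minimal polynomial is ∏(x - λ)^{k_λ} where k_λ is the size of the largest Jordan block at λ.

For λ = -2: rank(A + 2I) = 3, and the largest Jordan block has size 1 (the smallest k with rank((A + 2I)^k) = rank((A + 2I)^(k+1))).
For λ = 1: rank(A - I) = 2, and the largest Jordan block has size 2 (the smallest k with rank((A - I)^k) = rank((A - I)^(k+1))).

So m_A(x) = (x - 1)^2(x + 2).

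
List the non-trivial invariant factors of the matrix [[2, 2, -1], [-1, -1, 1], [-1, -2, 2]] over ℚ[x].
The Jordan structure of A has elementary divisors (x - 1)^2, (x - 1). Arranging the block sizes at each eigenvalue in decreasing order and taking row products gives the invariant factors.

Invariant factors (smallest first, each dividing the next): x - 1, (x - 1)^2.

Check: the last factor (x - 1)^2 is the minimal polynomial, and the product (x - 1)^3 is the characteristic polynomial.

x - 1, (x - 1)^2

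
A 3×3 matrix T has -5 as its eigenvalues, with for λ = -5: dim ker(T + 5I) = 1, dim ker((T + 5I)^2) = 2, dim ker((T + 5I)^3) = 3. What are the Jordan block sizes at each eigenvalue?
λ = -5: successive nullity increments [1, 1, 1] count blocks of size ≥ k; block sizes are [3].

Jordan blocks: (-5, 3)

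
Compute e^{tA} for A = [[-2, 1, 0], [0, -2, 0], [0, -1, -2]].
e^{tA} = [[e^{-2*t}, t*e^{-2*t}, 0], [0, e^{-2*t}, 0], [0, -t*e^{-2*t}, e^{-2*t}]]

A has Jordan form J = [[-2, 1, 0], [0, -2, 0], [0, 0, -2]] with A = PJP^{-1}, so e^{tA} = P e^{tJ} P^{-1}.

For a Jordan block J_k(λ), e^{tJ_k(λ)} = e^{λt} · (I + tN + t^2 N^2/2! + ... + t^{k-1} N^{k-1}/(k-1)!) where N is the nilpotent superdiagonal part.

Assembling the blocks and conjugating back gives the entries of e^{tA} as shown above.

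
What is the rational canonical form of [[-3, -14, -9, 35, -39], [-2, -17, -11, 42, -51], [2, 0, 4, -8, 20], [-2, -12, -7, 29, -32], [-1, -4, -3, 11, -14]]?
R = [[0, 0, 0, 0, 0], [1, 0, 0, 0, 5], [0, 1, 0, 0, 3], [0, 0, 1, 0, -2], [0, 0, 0, 1, -1]]

The invariant factors of A (the non-unit diagonal entries of the Smith normal form of xI - A over ℚ[x]) are x(x + 1)(x^3 + 2x - 5), each dividing the next. The characteristic polynomial is their product, x(x + 1)(x^3 + 2x - 5).

The rational canonical form is the block-diagonal matrix of companion matrices C(f_i):
R = [[0, 0, 0, 0, 0], [1, 0, 0, 0, 5], [0, 1, 0, 0, 3], [0, 0, 1, 0, -2], [0, 0, 0, 1, -1]].

Note the characteristic polynomial does not split into linear factors over ℚ, so A has no Jordan form over ℚ; the rational canonical form exists over any field.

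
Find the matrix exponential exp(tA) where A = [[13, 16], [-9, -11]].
A has Jordan form J = [[1, 1], [0, 1]] with A = PJP^{-1}, so e^{tA} = P e^{tJ} P^{-1}.

For a Jordan block J_k(λ), e^{tJ_k(λ)} = e^{λt} · (I + tN + t^2 N^2/2! + ... + t^{k-1} N^{k-1}/(k-1)!) where N is the nilpotent superdiagonal part.

Assembling the blocks and conjugating back gives the entries of e^{tA} as shown above.

e^{tA} = [[(12*t + 1)*e^{t}, 16*t*e^{t}], [-9*t*e^{t}, (1 - 12*t)*e^{t}]]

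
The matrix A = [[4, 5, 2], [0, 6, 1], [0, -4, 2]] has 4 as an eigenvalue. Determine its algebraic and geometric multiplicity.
algebraic multiplicity 3, geometric multiplicity 1

The characteristic polynomial is (x - 4)^3, so the factor x - 4 appears with exponent 3: the algebraic multiplicity is 3.

rank(A - 4I) = 2, so the eigenspace has dimension 3 - 2 = 1: the geometric multiplicity is 1.

Since 1 < 3, A is not diagonalizable.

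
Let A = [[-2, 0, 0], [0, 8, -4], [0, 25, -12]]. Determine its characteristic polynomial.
xI - A = [[x + 2, 0, 0], [0, x - 8, 4], [0, -25, x + 12]].

Expanding det(xI - A) along the first row:
det(xI - A) = + (x + 2)·det([[x - 8, 4], [-25, x + 12]]) - (0)·det([[0, 4], [0, x + 12]]) + (0)·det([[0, x - 8], [0, -25]]).

Evaluating gives χ_A(x) = x^3 + 6x^2 + 12x + 8 = (x + 2)^3.

χ_A(x) = (x + 2)^3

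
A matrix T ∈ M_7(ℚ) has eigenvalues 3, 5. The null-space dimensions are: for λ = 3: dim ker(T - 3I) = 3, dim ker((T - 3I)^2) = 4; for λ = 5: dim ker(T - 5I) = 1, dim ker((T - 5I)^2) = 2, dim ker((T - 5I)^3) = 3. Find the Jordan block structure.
λ = 3: successive nullity increments [3, 1] count blocks of size ≥ k; block sizes are [2, 1, 1].
λ = 5: successive nullity increments [1, 1, 1] count blocks of size ≥ k; block sizes are [3].

Jordan blocks: (3, 2), (3, 1), (3, 1), (5, 3)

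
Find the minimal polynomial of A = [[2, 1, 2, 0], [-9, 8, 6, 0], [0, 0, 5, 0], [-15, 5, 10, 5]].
m_A(x) = (x - 5)^2

The characteristic polynomial factors as (x - 5)^4. The minimal polynomial is ∏(x - λ)^{k_λ} where k_λ is the size of the largest Jordan block at λ.

For λ = 5: rank(A - 5I) = 1, and the largest Jordan block has size 2 (the smallest k with rank((A - 5I)^k) = rank((A - 5I)^(k+1))).

So m_A(x) = (x - 5)^2.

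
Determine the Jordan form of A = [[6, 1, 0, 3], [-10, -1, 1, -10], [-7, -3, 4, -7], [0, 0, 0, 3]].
The characteristic polynomial is det(xI - A) = (x - 3)^4, so the eigenvalues are 3 (algebraic multiplicity 4).

For λ = 3: rank(A - 3I) = 2, rank((A - 3I)^2) = 1, rank((A - 3I)^3) = 0. The eigenspace has dimension 4 - 2 = 2, so there are 2 Jordan blocks; the rank sequence gives block sizes [3, 1].

Assembling the blocks gives the Jordan form J above.

J = [[3, 1, 0, 0], [0, 3, 1, 0], [0, 0, 3, 0], [0, 0, 0, 3]]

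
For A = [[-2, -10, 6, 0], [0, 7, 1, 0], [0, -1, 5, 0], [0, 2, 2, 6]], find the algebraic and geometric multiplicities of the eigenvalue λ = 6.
The characteristic polynomial is (x - 6)^3(x + 2), so the factor x - 6 appears with exponent 3: the algebraic multiplicity is 3.

rank(A - 6I) = 2, so the eigenspace has dimension 4 - 2 = 2: the geometric multiplicity is 2.

Since 2 < 3, A is not diagonalizable.

algebraic multiplicity 3, geometric multiplicity 2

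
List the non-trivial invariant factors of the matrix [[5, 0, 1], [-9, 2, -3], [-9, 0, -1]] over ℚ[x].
x - 2, (x - 2)^2

The Jordan structure of A has elementary divisors (x - 2)^2, (x - 2). Arranging the block sizes at each eigenvalue in decreasing order and taking row products gives the invariant factors.

Invariant factors (smallest first, each dividing the next): x - 2, (x - 2)^2.

Check: the last factor (x - 2)^2 is the minimal polynomial, and the product (x - 2)^3 is the characteristic polynomial.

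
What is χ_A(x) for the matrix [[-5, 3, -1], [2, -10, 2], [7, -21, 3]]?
χ_A(x) = (x + 4)^3

xI - A = [[x + 5, -3, 1], [-2, x + 10, -2], [-7, 21, x - 3]].

Expanding det(xI - A) along the first row:
det(xI - A) = + (x + 5)·det([[x + 10, -2], [21, x - 3]]) - (-3)·det([[-2, -2], [-7, x - 3]]) + (1)·det([[-2, x + 10], [-7, 21]]).

Evaluating gives χ_A(x) = x^3 + 12x^2 + 48x + 64 = (x + 4)^3.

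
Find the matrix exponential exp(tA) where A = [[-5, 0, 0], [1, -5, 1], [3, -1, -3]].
A has Jordan form J = [[-5, 0, 0], [0, -4, 1], [0, 0, -4]] with A = PJP^{-1}, so e^{tA} = P e^{tJ} P^{-1}.

For a Jordan block J_k(λ), e^{tJ_k(λ)} = e^{λt} · (I + tN + t^2 N^2/2! + ... + t^{k-1} N^{k-1}/(k-1)!) where N is the nilpotent superdiagonal part.

Assembling the blocks and conjugating back gives the entries of e^{tA} as shown above.

e^{tA} = [[e^{-5*t}, 0, 0], [((2*t - 1)*e^{t} + 1)*e^{-5*t}, (1 - t)*e^{-4*t}, t*e^{-4*t}], [((2*t + 1)*e^{t} - 1)*e^{-5*t}, -t*e^{-4*t}, (t + 1)*e^{-4*t}]]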